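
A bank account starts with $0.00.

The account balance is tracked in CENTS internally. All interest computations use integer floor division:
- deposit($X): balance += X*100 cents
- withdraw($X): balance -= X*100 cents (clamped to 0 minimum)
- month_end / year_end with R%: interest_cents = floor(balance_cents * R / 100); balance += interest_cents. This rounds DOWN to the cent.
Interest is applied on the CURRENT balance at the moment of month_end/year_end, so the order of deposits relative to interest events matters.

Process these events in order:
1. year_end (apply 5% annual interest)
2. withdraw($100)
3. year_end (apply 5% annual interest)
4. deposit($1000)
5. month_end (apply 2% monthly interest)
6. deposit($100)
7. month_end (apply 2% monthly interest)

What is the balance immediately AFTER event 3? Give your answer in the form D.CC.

After 1 (year_end (apply 5% annual interest)): balance=$0.00 total_interest=$0.00
After 2 (withdraw($100)): balance=$0.00 total_interest=$0.00
After 3 (year_end (apply 5% annual interest)): balance=$0.00 total_interest=$0.00

Answer: 0.00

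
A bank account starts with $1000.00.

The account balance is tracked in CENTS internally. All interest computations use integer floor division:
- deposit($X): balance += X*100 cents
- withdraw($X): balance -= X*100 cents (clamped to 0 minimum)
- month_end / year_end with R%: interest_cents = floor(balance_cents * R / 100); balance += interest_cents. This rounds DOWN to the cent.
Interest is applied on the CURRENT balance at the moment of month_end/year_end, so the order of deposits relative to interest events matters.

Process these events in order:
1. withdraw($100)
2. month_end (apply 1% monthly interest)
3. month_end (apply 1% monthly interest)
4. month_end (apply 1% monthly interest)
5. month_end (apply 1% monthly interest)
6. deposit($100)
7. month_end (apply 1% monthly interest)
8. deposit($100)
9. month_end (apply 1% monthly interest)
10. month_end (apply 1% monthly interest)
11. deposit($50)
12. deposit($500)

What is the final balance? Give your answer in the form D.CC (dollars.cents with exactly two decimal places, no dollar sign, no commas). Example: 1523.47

Answer: 1719.94

Derivation:
After 1 (withdraw($100)): balance=$900.00 total_interest=$0.00
After 2 (month_end (apply 1% monthly interest)): balance=$909.00 total_interest=$9.00
After 3 (month_end (apply 1% monthly interest)): balance=$918.09 total_interest=$18.09
After 4 (month_end (apply 1% monthly interest)): balance=$927.27 total_interest=$27.27
After 5 (month_end (apply 1% monthly interest)): balance=$936.54 total_interest=$36.54
After 6 (deposit($100)): balance=$1036.54 total_interest=$36.54
After 7 (month_end (apply 1% monthly interest)): balance=$1046.90 total_interest=$46.90
After 8 (deposit($100)): balance=$1146.90 total_interest=$46.90
After 9 (month_end (apply 1% monthly interest)): balance=$1158.36 total_interest=$58.36
After 10 (month_end (apply 1% monthly interest)): balance=$1169.94 total_interest=$69.94
After 11 (deposit($50)): balance=$1219.94 total_interest=$69.94
After 12 (deposit($500)): balance=$1719.94 total_interest=$69.94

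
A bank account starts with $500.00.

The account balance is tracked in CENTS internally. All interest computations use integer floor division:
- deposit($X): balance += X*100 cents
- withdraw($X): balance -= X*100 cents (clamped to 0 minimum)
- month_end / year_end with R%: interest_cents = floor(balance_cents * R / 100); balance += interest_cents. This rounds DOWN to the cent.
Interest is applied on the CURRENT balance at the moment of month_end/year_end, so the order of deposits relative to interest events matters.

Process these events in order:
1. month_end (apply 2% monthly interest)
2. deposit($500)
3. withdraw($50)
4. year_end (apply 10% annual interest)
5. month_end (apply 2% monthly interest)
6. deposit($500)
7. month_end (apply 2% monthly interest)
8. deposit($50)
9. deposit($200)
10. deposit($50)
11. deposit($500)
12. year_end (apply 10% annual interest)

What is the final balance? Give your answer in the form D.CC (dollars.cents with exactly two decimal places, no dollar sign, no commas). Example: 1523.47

After 1 (month_end (apply 2% monthly interest)): balance=$510.00 total_interest=$10.00
After 2 (deposit($500)): balance=$1010.00 total_interest=$10.00
After 3 (withdraw($50)): balance=$960.00 total_interest=$10.00
After 4 (year_end (apply 10% annual interest)): balance=$1056.00 total_interest=$106.00
After 5 (month_end (apply 2% monthly interest)): balance=$1077.12 total_interest=$127.12
After 6 (deposit($500)): balance=$1577.12 total_interest=$127.12
After 7 (month_end (apply 2% monthly interest)): balance=$1608.66 total_interest=$158.66
After 8 (deposit($50)): balance=$1658.66 total_interest=$158.66
After 9 (deposit($200)): balance=$1858.66 total_interest=$158.66
After 10 (deposit($50)): balance=$1908.66 total_interest=$158.66
After 11 (deposit($500)): balance=$2408.66 total_interest=$158.66
After 12 (year_end (apply 10% annual interest)): balance=$2649.52 total_interest=$399.52

Answer: 2649.52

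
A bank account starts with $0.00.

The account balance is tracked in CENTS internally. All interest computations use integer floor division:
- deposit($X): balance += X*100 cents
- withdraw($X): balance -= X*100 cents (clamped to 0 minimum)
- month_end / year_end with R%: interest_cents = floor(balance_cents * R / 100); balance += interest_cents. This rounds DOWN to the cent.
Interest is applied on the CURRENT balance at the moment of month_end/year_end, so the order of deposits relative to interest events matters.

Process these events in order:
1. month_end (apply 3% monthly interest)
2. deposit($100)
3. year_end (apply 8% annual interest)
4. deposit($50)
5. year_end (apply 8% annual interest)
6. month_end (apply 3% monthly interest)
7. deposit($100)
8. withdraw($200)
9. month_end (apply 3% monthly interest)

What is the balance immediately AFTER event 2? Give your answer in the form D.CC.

Answer: 100.00

Derivation:
After 1 (month_end (apply 3% monthly interest)): balance=$0.00 total_interest=$0.00
After 2 (deposit($100)): balance=$100.00 total_interest=$0.00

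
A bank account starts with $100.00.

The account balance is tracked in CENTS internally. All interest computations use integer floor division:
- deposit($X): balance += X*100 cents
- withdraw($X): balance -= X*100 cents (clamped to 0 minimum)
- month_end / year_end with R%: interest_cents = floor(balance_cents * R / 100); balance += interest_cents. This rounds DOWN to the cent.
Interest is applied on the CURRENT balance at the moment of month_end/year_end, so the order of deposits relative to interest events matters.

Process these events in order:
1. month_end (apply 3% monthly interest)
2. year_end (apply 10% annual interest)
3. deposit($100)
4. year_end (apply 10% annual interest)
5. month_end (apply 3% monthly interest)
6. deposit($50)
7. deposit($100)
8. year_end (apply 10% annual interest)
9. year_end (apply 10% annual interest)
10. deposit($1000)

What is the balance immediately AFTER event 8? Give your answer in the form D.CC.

Answer: 430.82

Derivation:
After 1 (month_end (apply 3% monthly interest)): balance=$103.00 total_interest=$3.00
After 2 (year_end (apply 10% annual interest)): balance=$113.30 total_interest=$13.30
After 3 (deposit($100)): balance=$213.30 total_interest=$13.30
After 4 (year_end (apply 10% annual interest)): balance=$234.63 total_interest=$34.63
After 5 (month_end (apply 3% monthly interest)): balance=$241.66 total_interest=$41.66
After 6 (deposit($50)): balance=$291.66 total_interest=$41.66
After 7 (deposit($100)): balance=$391.66 total_interest=$41.66
After 8 (year_end (apply 10% annual interest)): balance=$430.82 total_interest=$80.82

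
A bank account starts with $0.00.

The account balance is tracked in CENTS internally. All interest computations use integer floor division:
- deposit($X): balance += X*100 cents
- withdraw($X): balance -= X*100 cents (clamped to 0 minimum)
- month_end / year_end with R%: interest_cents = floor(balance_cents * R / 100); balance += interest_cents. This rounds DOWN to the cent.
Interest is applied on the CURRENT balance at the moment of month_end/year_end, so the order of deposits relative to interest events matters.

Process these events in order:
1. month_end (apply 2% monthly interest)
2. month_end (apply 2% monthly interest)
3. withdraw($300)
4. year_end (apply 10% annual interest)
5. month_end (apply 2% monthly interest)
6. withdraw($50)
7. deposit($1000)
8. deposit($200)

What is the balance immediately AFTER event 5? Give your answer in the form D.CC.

After 1 (month_end (apply 2% monthly interest)): balance=$0.00 total_interest=$0.00
After 2 (month_end (apply 2% monthly interest)): balance=$0.00 total_interest=$0.00
After 3 (withdraw($300)): balance=$0.00 total_interest=$0.00
After 4 (year_end (apply 10% annual interest)): balance=$0.00 total_interest=$0.00
After 5 (month_end (apply 2% monthly interest)): balance=$0.00 total_interest=$0.00

Answer: 0.00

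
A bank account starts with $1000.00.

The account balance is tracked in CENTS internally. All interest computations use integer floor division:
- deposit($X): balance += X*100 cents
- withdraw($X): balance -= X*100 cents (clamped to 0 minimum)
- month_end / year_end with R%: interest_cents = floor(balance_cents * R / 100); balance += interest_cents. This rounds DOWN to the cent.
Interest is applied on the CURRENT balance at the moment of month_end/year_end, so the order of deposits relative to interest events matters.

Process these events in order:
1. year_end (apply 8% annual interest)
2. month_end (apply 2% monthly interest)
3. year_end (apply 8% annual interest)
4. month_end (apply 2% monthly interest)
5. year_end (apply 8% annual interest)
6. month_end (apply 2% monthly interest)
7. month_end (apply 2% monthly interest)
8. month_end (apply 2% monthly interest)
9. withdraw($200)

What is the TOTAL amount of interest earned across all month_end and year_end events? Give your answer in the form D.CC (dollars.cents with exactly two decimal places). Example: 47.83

After 1 (year_end (apply 8% annual interest)): balance=$1080.00 total_interest=$80.00
After 2 (month_end (apply 2% monthly interest)): balance=$1101.60 total_interest=$101.60
After 3 (year_end (apply 8% annual interest)): balance=$1189.72 total_interest=$189.72
After 4 (month_end (apply 2% monthly interest)): balance=$1213.51 total_interest=$213.51
After 5 (year_end (apply 8% annual interest)): balance=$1310.59 total_interest=$310.59
After 6 (month_end (apply 2% monthly interest)): balance=$1336.80 total_interest=$336.80
After 7 (month_end (apply 2% monthly interest)): balance=$1363.53 total_interest=$363.53
After 8 (month_end (apply 2% monthly interest)): balance=$1390.80 total_interest=$390.80
After 9 (withdraw($200)): balance=$1190.80 total_interest=$390.80

Answer: 390.80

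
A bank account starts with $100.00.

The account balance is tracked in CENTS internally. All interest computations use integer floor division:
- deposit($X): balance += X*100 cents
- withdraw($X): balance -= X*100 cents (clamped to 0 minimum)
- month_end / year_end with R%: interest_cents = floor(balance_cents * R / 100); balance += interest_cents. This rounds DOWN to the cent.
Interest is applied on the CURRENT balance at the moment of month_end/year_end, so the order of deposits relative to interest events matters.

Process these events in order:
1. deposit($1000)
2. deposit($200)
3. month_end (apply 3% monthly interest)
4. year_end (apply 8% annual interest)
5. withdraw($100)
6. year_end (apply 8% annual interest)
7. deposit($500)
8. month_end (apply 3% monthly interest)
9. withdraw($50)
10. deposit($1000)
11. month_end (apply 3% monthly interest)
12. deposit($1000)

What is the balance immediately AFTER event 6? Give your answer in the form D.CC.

Answer: 1453.80

Derivation:
After 1 (deposit($1000)): balance=$1100.00 total_interest=$0.00
After 2 (deposit($200)): balance=$1300.00 total_interest=$0.00
After 3 (month_end (apply 3% monthly interest)): balance=$1339.00 total_interest=$39.00
After 4 (year_end (apply 8% annual interest)): balance=$1446.12 total_interest=$146.12
After 5 (withdraw($100)): balance=$1346.12 total_interest=$146.12
After 6 (year_end (apply 8% annual interest)): balance=$1453.80 total_interest=$253.80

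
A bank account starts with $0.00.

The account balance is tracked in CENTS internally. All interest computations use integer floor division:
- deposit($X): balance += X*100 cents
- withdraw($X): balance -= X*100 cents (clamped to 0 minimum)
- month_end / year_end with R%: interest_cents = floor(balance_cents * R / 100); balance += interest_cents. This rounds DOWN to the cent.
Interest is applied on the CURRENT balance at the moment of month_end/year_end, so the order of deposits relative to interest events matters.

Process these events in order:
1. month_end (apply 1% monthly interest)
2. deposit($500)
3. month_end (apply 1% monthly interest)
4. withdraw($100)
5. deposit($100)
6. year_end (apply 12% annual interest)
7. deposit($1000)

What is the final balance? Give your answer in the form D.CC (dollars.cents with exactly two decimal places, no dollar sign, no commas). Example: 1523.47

After 1 (month_end (apply 1% monthly interest)): balance=$0.00 total_interest=$0.00
After 2 (deposit($500)): balance=$500.00 total_interest=$0.00
After 3 (month_end (apply 1% monthly interest)): balance=$505.00 total_interest=$5.00
After 4 (withdraw($100)): balance=$405.00 total_interest=$5.00
After 5 (deposit($100)): balance=$505.00 total_interest=$5.00
After 6 (year_end (apply 12% annual interest)): balance=$565.60 total_interest=$65.60
After 7 (deposit($1000)): balance=$1565.60 total_interest=$65.60

Answer: 1565.60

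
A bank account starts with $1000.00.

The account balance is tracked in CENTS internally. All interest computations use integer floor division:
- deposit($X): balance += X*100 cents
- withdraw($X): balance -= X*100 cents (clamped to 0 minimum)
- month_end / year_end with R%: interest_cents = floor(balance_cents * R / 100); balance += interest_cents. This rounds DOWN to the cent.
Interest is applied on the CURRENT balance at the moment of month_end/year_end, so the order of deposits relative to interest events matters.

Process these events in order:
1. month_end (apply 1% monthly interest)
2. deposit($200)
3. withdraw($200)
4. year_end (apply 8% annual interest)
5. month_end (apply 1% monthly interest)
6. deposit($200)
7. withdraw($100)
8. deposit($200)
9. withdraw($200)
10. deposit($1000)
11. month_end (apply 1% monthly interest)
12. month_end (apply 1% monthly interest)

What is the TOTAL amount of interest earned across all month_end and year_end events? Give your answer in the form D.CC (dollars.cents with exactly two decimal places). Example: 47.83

Answer: 145.94

Derivation:
After 1 (month_end (apply 1% monthly interest)): balance=$1010.00 total_interest=$10.00
After 2 (deposit($200)): balance=$1210.00 total_interest=$10.00
After 3 (withdraw($200)): balance=$1010.00 total_interest=$10.00
After 4 (year_end (apply 8% annual interest)): balance=$1090.80 total_interest=$90.80
After 5 (month_end (apply 1% monthly interest)): balance=$1101.70 total_interest=$101.70
After 6 (deposit($200)): balance=$1301.70 total_interest=$101.70
After 7 (withdraw($100)): balance=$1201.70 total_interest=$101.70
After 8 (deposit($200)): balance=$1401.70 total_interest=$101.70
After 9 (withdraw($200)): balance=$1201.70 total_interest=$101.70
After 10 (deposit($1000)): balance=$2201.70 total_interest=$101.70
After 11 (month_end (apply 1% monthly interest)): balance=$2223.71 total_interest=$123.71
After 12 (month_end (apply 1% monthly interest)): balance=$2245.94 total_interest=$145.94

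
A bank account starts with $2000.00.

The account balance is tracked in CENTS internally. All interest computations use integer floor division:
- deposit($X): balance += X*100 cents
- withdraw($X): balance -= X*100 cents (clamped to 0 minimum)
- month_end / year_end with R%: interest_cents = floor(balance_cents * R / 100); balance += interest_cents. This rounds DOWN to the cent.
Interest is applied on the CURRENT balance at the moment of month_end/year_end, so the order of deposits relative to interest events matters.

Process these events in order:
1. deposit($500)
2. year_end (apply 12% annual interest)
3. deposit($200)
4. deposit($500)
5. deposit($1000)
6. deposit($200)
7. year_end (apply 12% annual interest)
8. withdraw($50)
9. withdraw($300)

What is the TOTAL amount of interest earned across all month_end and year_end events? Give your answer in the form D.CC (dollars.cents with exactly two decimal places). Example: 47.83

After 1 (deposit($500)): balance=$2500.00 total_interest=$0.00
After 2 (year_end (apply 12% annual interest)): balance=$2800.00 total_interest=$300.00
After 3 (deposit($200)): balance=$3000.00 total_interest=$300.00
After 4 (deposit($500)): balance=$3500.00 total_interest=$300.00
After 5 (deposit($1000)): balance=$4500.00 total_interest=$300.00
After 6 (deposit($200)): balance=$4700.00 total_interest=$300.00
After 7 (year_end (apply 12% annual interest)): balance=$5264.00 total_interest=$864.00
After 8 (withdraw($50)): balance=$5214.00 total_interest=$864.00
After 9 (withdraw($300)): balance=$4914.00 total_interest=$864.00

Answer: 864.00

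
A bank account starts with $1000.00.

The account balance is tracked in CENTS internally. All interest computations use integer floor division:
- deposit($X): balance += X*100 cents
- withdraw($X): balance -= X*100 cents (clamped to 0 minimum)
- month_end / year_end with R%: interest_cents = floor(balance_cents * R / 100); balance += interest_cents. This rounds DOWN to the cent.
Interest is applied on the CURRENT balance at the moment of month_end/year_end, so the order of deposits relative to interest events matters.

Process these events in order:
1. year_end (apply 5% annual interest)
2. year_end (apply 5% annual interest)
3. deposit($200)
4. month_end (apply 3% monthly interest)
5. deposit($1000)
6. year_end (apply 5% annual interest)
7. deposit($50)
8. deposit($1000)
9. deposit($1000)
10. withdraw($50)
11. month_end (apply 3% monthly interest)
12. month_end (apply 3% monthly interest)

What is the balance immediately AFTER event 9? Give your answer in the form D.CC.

Answer: 4508.64

Derivation:
After 1 (year_end (apply 5% annual interest)): balance=$1050.00 total_interest=$50.00
After 2 (year_end (apply 5% annual interest)): balance=$1102.50 total_interest=$102.50
After 3 (deposit($200)): balance=$1302.50 total_interest=$102.50
After 4 (month_end (apply 3% monthly interest)): balance=$1341.57 total_interest=$141.57
After 5 (deposit($1000)): balance=$2341.57 total_interest=$141.57
After 6 (year_end (apply 5% annual interest)): balance=$2458.64 total_interest=$258.64
After 7 (deposit($50)): balance=$2508.64 total_interest=$258.64
After 8 (deposit($1000)): balance=$3508.64 total_interest=$258.64
After 9 (deposit($1000)): balance=$4508.64 total_interest=$258.64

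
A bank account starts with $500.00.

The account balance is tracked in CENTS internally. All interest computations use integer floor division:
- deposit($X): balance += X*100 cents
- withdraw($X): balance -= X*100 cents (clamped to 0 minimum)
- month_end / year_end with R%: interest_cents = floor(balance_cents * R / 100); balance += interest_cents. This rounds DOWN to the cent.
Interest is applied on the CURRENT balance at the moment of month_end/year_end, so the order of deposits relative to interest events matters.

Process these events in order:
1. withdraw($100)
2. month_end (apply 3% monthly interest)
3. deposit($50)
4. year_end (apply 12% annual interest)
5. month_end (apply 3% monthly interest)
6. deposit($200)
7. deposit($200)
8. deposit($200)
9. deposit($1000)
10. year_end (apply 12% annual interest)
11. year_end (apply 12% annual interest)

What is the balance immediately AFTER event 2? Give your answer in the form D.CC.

Answer: 412.00

Derivation:
After 1 (withdraw($100)): balance=$400.00 total_interest=$0.00
After 2 (month_end (apply 3% monthly interest)): balance=$412.00 total_interest=$12.00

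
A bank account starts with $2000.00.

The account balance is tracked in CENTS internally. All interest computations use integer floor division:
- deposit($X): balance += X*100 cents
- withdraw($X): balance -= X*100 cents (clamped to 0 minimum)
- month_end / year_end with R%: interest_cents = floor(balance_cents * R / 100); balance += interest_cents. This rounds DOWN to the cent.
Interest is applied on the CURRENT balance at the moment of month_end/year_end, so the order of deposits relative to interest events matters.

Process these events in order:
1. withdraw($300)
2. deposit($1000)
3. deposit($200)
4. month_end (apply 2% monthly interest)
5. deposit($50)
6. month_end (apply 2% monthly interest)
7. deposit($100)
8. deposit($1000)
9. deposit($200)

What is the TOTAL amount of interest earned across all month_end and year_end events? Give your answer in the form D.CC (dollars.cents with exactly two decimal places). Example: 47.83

After 1 (withdraw($300)): balance=$1700.00 total_interest=$0.00
After 2 (deposit($1000)): balance=$2700.00 total_interest=$0.00
After 3 (deposit($200)): balance=$2900.00 total_interest=$0.00
After 4 (month_end (apply 2% monthly interest)): balance=$2958.00 total_interest=$58.00
After 5 (deposit($50)): balance=$3008.00 total_interest=$58.00
After 6 (month_end (apply 2% monthly interest)): balance=$3068.16 total_interest=$118.16
After 7 (deposit($100)): balance=$3168.16 total_interest=$118.16
After 8 (deposit($1000)): balance=$4168.16 total_interest=$118.16
After 9 (deposit($200)): balance=$4368.16 total_interest=$118.16

Answer: 118.16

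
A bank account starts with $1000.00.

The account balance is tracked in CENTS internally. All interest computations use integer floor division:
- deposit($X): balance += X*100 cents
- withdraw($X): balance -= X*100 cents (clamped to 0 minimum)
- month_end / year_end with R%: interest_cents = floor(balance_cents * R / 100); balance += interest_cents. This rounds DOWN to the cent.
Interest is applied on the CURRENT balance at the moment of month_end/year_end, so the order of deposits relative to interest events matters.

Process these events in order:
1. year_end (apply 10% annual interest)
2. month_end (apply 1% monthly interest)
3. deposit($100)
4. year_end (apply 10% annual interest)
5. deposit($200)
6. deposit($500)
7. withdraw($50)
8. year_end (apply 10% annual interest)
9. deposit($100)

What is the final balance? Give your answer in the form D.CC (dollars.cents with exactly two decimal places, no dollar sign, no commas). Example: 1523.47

Answer: 2280.31

Derivation:
After 1 (year_end (apply 10% annual interest)): balance=$1100.00 total_interest=$100.00
After 2 (month_end (apply 1% monthly interest)): balance=$1111.00 total_interest=$111.00
After 3 (deposit($100)): balance=$1211.00 total_interest=$111.00
After 4 (year_end (apply 10% annual interest)): balance=$1332.10 total_interest=$232.10
After 5 (deposit($200)): balance=$1532.10 total_interest=$232.10
After 6 (deposit($500)): balance=$2032.10 total_interest=$232.10
After 7 (withdraw($50)): balance=$1982.10 total_interest=$232.10
After 8 (year_end (apply 10% annual interest)): balance=$2180.31 total_interest=$430.31
After 9 (deposit($100)): balance=$2280.31 total_interest=$430.31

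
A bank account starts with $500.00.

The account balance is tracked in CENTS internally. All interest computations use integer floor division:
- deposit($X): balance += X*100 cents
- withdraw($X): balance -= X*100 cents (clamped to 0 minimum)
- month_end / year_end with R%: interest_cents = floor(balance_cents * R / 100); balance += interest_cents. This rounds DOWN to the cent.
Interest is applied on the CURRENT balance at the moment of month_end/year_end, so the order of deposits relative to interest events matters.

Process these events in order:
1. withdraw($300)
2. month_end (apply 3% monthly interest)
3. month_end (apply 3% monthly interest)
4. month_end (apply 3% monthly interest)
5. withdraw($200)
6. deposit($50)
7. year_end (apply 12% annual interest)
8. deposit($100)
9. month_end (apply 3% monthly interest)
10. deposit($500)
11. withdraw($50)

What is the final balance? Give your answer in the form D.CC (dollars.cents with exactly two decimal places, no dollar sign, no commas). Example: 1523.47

Answer: 632.06

Derivation:
After 1 (withdraw($300)): balance=$200.00 total_interest=$0.00
After 2 (month_end (apply 3% monthly interest)): balance=$206.00 total_interest=$6.00
After 3 (month_end (apply 3% monthly interest)): balance=$212.18 total_interest=$12.18
After 4 (month_end (apply 3% monthly interest)): balance=$218.54 total_interest=$18.54
After 5 (withdraw($200)): balance=$18.54 total_interest=$18.54
After 6 (deposit($50)): balance=$68.54 total_interest=$18.54
After 7 (year_end (apply 12% annual interest)): balance=$76.76 total_interest=$26.76
After 8 (deposit($100)): balance=$176.76 total_interest=$26.76
After 9 (month_end (apply 3% monthly interest)): balance=$182.06 total_interest=$32.06
After 10 (deposit($500)): balance=$682.06 total_interest=$32.06
After 11 (withdraw($50)): balance=$632.06 total_interest=$32.06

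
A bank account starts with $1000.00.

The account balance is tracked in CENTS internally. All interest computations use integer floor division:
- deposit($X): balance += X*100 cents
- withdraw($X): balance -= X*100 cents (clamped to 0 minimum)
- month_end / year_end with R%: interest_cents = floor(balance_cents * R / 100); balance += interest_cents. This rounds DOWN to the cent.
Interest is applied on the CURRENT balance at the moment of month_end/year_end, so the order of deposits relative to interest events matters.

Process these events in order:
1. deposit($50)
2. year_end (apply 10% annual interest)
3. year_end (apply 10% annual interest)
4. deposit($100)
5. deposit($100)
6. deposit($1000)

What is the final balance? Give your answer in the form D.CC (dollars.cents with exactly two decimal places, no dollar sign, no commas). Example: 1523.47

Answer: 2470.50

Derivation:
After 1 (deposit($50)): balance=$1050.00 total_interest=$0.00
After 2 (year_end (apply 10% annual interest)): balance=$1155.00 total_interest=$105.00
After 3 (year_end (apply 10% annual interest)): balance=$1270.50 total_interest=$220.50
After 4 (deposit($100)): balance=$1370.50 total_interest=$220.50
After 5 (deposit($100)): balance=$1470.50 total_interest=$220.50
After 6 (deposit($1000)): balance=$2470.50 total_interest=$220.50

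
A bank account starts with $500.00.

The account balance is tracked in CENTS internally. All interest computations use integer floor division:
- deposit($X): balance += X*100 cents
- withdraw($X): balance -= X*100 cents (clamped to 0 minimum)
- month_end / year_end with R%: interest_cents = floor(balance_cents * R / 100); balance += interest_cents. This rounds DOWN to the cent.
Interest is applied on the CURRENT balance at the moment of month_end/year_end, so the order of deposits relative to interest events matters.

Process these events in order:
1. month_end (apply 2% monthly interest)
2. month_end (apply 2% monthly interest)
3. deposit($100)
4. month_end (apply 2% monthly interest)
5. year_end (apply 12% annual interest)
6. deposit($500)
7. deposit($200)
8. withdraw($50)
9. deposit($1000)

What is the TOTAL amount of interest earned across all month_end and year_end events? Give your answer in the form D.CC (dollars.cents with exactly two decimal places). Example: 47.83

Answer: 108.51

Derivation:
After 1 (month_end (apply 2% monthly interest)): balance=$510.00 total_interest=$10.00
After 2 (month_end (apply 2% monthly interest)): balance=$520.20 total_interest=$20.20
After 3 (deposit($100)): balance=$620.20 total_interest=$20.20
After 4 (month_end (apply 2% monthly interest)): balance=$632.60 total_interest=$32.60
After 5 (year_end (apply 12% annual interest)): balance=$708.51 total_interest=$108.51
After 6 (deposit($500)): balance=$1208.51 total_interest=$108.51
After 7 (deposit($200)): balance=$1408.51 total_interest=$108.51
After 8 (withdraw($50)): balance=$1358.51 total_interest=$108.51
After 9 (deposit($1000)): balance=$2358.51 total_interest=$108.51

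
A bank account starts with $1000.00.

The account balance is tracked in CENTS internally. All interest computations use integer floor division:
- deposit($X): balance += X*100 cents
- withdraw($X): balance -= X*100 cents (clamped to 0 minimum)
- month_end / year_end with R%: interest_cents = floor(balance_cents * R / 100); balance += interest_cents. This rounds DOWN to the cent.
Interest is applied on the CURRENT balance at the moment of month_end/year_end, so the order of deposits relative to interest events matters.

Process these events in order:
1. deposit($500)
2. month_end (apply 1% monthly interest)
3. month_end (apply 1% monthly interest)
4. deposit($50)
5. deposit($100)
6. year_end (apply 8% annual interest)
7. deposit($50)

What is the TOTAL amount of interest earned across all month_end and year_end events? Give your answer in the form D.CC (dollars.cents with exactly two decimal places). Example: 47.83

After 1 (deposit($500)): balance=$1500.00 total_interest=$0.00
After 2 (month_end (apply 1% monthly interest)): balance=$1515.00 total_interest=$15.00
After 3 (month_end (apply 1% monthly interest)): balance=$1530.15 total_interest=$30.15
After 4 (deposit($50)): balance=$1580.15 total_interest=$30.15
After 5 (deposit($100)): balance=$1680.15 total_interest=$30.15
After 6 (year_end (apply 8% annual interest)): balance=$1814.56 total_interest=$164.56
After 7 (deposit($50)): balance=$1864.56 total_interest=$164.56

Answer: 164.56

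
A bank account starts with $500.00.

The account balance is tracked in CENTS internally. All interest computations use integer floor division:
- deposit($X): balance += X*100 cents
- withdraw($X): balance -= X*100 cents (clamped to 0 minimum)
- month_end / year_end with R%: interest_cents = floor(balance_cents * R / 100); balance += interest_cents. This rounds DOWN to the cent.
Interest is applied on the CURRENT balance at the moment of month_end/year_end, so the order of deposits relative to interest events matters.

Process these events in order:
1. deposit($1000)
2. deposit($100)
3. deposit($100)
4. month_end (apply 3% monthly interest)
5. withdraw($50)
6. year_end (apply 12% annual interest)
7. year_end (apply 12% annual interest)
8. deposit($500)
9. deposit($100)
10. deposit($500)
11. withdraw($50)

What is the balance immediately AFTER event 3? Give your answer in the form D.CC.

Answer: 1700.00

Derivation:
After 1 (deposit($1000)): balance=$1500.00 total_interest=$0.00
After 2 (deposit($100)): balance=$1600.00 total_interest=$0.00
After 3 (deposit($100)): balance=$1700.00 total_interest=$0.00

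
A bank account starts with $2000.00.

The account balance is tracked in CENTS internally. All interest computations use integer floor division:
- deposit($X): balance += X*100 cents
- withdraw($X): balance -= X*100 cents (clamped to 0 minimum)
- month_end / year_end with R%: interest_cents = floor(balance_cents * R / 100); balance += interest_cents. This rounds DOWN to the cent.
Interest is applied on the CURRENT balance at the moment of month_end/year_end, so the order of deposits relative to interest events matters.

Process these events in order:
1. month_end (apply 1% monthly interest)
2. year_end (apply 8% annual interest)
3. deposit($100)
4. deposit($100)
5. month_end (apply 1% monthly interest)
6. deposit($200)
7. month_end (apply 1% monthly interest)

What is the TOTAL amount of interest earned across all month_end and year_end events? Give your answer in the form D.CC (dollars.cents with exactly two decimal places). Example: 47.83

After 1 (month_end (apply 1% monthly interest)): balance=$2020.00 total_interest=$20.00
After 2 (year_end (apply 8% annual interest)): balance=$2181.60 total_interest=$181.60
After 3 (deposit($100)): balance=$2281.60 total_interest=$181.60
After 4 (deposit($100)): balance=$2381.60 total_interest=$181.60
After 5 (month_end (apply 1% monthly interest)): balance=$2405.41 total_interest=$205.41
After 6 (deposit($200)): balance=$2605.41 total_interest=$205.41
After 7 (month_end (apply 1% monthly interest)): balance=$2631.46 total_interest=$231.46

Answer: 231.46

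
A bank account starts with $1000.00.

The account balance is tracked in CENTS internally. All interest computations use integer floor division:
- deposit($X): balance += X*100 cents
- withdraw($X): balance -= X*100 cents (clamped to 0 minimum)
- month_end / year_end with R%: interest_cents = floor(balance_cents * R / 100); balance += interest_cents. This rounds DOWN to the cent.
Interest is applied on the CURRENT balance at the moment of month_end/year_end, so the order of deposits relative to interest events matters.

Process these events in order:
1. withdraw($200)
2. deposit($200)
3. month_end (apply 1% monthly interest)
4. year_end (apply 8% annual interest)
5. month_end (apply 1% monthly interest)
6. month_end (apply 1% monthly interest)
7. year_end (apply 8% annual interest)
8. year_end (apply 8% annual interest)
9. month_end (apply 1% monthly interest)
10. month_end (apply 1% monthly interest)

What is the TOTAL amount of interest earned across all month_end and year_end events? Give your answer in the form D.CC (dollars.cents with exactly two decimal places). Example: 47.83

After 1 (withdraw($200)): balance=$800.00 total_interest=$0.00
After 2 (deposit($200)): balance=$1000.00 total_interest=$0.00
After 3 (month_end (apply 1% monthly interest)): balance=$1010.00 total_interest=$10.00
After 4 (year_end (apply 8% annual interest)): balance=$1090.80 total_interest=$90.80
After 5 (month_end (apply 1% monthly interest)): balance=$1101.70 total_interest=$101.70
After 6 (month_end (apply 1% monthly interest)): balance=$1112.71 total_interest=$112.71
After 7 (year_end (apply 8% annual interest)): balance=$1201.72 total_interest=$201.72
After 8 (year_end (apply 8% annual interest)): balance=$1297.85 total_interest=$297.85
After 9 (month_end (apply 1% monthly interest)): balance=$1310.82 total_interest=$310.82
After 10 (month_end (apply 1% monthly interest)): balance=$1323.92 total_interest=$323.92

Answer: 323.92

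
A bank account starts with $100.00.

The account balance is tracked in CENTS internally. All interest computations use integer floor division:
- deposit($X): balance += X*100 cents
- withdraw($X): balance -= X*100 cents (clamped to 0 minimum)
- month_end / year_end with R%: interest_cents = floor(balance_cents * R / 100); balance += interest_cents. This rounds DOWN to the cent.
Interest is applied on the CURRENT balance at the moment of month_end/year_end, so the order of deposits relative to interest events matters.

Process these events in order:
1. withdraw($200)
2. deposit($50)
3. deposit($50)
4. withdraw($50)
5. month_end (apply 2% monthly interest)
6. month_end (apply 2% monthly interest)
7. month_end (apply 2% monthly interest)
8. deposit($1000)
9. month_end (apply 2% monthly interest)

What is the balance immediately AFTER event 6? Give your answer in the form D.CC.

After 1 (withdraw($200)): balance=$0.00 total_interest=$0.00
After 2 (deposit($50)): balance=$50.00 total_interest=$0.00
After 3 (deposit($50)): balance=$100.00 total_interest=$0.00
After 4 (withdraw($50)): balance=$50.00 total_interest=$0.00
After 5 (month_end (apply 2% monthly interest)): balance=$51.00 total_interest=$1.00
After 6 (month_end (apply 2% monthly interest)): balance=$52.02 total_interest=$2.02

Answer: 52.02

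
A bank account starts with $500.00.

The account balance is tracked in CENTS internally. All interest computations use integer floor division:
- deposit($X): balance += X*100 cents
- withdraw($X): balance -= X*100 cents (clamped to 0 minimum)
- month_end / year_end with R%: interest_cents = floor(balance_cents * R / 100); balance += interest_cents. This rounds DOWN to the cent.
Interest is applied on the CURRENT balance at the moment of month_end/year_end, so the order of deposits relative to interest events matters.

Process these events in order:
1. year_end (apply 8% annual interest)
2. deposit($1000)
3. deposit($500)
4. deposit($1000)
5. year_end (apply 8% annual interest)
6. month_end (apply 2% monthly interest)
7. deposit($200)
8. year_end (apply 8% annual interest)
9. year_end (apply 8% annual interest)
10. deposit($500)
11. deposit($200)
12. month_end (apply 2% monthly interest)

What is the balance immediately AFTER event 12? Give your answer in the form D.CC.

Answer: 4936.16

Derivation:
After 1 (year_end (apply 8% annual interest)): balance=$540.00 total_interest=$40.00
After 2 (deposit($1000)): balance=$1540.00 total_interest=$40.00
After 3 (deposit($500)): balance=$2040.00 total_interest=$40.00
After 4 (deposit($1000)): balance=$3040.00 total_interest=$40.00
After 5 (year_end (apply 8% annual interest)): balance=$3283.20 total_interest=$283.20
After 6 (month_end (apply 2% monthly interest)): balance=$3348.86 total_interest=$348.86
After 7 (deposit($200)): balance=$3548.86 total_interest=$348.86
After 8 (year_end (apply 8% annual interest)): balance=$3832.76 total_interest=$632.76
After 9 (year_end (apply 8% annual interest)): balance=$4139.38 total_interest=$939.38
After 10 (deposit($500)): balance=$4639.38 total_interest=$939.38
After 11 (deposit($200)): balance=$4839.38 total_interest=$939.38
After 12 (month_end (apply 2% monthly interest)): balance=$4936.16 total_interest=$1036.16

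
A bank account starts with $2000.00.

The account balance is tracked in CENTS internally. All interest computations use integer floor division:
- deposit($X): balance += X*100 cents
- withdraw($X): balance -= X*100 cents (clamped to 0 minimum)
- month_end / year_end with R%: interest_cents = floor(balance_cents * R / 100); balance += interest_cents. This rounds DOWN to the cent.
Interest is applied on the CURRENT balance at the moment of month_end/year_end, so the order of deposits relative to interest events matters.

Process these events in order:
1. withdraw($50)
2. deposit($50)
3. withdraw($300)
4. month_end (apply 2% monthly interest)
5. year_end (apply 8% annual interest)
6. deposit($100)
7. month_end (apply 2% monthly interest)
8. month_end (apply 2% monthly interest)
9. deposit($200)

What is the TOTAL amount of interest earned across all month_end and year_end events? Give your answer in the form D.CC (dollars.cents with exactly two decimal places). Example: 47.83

After 1 (withdraw($50)): balance=$1950.00 total_interest=$0.00
After 2 (deposit($50)): balance=$2000.00 total_interest=$0.00
After 3 (withdraw($300)): balance=$1700.00 total_interest=$0.00
After 4 (month_end (apply 2% monthly interest)): balance=$1734.00 total_interest=$34.00
After 5 (year_end (apply 8% annual interest)): balance=$1872.72 total_interest=$172.72
After 6 (deposit($100)): balance=$1972.72 total_interest=$172.72
After 7 (month_end (apply 2% monthly interest)): balance=$2012.17 total_interest=$212.17
After 8 (month_end (apply 2% monthly interest)): balance=$2052.41 total_interest=$252.41
After 9 (deposit($200)): balance=$2252.41 total_interest=$252.41

Answer: 252.41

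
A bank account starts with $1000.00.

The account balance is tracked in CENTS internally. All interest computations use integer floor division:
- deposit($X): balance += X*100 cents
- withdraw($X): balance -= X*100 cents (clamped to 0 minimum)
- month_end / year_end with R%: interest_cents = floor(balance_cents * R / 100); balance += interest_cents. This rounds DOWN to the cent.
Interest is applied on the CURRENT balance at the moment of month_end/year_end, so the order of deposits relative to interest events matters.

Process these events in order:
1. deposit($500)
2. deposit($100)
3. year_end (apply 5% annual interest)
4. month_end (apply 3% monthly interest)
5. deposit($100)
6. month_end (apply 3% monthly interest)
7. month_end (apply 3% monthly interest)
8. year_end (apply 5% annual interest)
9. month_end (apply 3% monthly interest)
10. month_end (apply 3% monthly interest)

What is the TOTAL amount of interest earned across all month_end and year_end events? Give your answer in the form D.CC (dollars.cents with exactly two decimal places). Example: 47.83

Answer: 463.11

Derivation:
After 1 (deposit($500)): balance=$1500.00 total_interest=$0.00
After 2 (deposit($100)): balance=$1600.00 total_interest=$0.00
After 3 (year_end (apply 5% annual interest)): balance=$1680.00 total_interest=$80.00
After 4 (month_end (apply 3% monthly interest)): balance=$1730.40 total_interest=$130.40
After 5 (deposit($100)): balance=$1830.40 total_interest=$130.40
After 6 (month_end (apply 3% monthly interest)): balance=$1885.31 total_interest=$185.31
After 7 (month_end (apply 3% monthly interest)): balance=$1941.86 total_interest=$241.86
After 8 (year_end (apply 5% annual interest)): balance=$2038.95 total_interest=$338.95
After 9 (month_end (apply 3% monthly interest)): balance=$2100.11 total_interest=$400.11
After 10 (month_end (apply 3% monthly interest)): balance=$2163.11 total_interest=$463.11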